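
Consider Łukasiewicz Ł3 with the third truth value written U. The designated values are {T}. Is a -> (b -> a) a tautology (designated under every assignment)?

Every assignment of a, b over {T, U, F} gives a value in {T}.
In particular, with a=U, b=U: a -> (b -> a) = T.

Yes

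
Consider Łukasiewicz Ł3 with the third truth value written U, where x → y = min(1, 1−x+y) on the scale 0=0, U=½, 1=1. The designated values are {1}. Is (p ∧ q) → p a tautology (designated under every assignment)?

Yes

Every assignment of p, q over {1, U, 0} gives a value in {1}.
In particular, with p=U, q=U: (p ∧ q) → p = 1.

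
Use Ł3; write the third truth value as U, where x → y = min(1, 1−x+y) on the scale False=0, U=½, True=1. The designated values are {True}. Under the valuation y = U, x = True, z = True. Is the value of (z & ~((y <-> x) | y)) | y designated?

y <-> x = U <-> True = U
(y <-> x) | y = U | U = U
~((y <-> x) | y) = ~U = U
z & ~((y <-> x) | y) = True & U = U
(z & ~((y <-> x) | y)) | y = U | U = U
U ∉ {True}.

No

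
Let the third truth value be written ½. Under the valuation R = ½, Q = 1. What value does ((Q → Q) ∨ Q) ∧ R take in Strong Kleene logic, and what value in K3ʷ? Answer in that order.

In Strong Kleene logic: Q → Q = 1 → 1 = 1
(Q → Q) ∨ Q = 1 ∨ 1 = 1
((Q → Q) ∨ Q) ∧ R = 1 ∧ ½ = ½
In K3ʷ: Q → Q = 1 → 1 = 1
(Q → Q) ∨ Q = 1 ∨ 1 = 1
((Q → Q) ∨ Q) ∧ R = 1 ∧ ½ = ½

½; ½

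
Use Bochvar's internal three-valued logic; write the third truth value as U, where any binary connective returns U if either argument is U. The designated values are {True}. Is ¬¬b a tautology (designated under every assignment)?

No

Countermodel: b=U gives U, which is not designated.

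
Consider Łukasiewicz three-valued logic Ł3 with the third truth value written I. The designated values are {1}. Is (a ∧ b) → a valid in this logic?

Every assignment of a, b over {1, I, 0} gives a value in {1}.
In particular, with a=I, b=I: (a ∧ b) → a = 1.

Yes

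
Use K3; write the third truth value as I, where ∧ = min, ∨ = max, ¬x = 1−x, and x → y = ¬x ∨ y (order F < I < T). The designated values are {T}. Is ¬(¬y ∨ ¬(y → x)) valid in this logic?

Countermodel: y=T, x=I gives I, which is not designated.

No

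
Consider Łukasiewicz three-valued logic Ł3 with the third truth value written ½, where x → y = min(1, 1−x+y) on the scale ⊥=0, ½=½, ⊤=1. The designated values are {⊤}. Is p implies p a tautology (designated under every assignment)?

Yes

Every assignment of p over {⊤, ½, ⊥} gives a value in {⊤}.
In particular, with p=½: p implies p = ⊤.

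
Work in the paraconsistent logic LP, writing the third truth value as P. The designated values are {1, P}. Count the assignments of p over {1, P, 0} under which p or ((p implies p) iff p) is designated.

2

p=1: 1 ✓
p=P: P ✓
p=0: 0 ·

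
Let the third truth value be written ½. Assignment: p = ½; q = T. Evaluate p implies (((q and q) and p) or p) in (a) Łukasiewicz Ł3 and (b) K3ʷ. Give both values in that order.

In Łukasiewicz Ł3: q and q = T and T = T
(q and q) and p = T and ½ = ½
((q and q) and p) or p = ½ or ½ = ½
p implies (((q and q) and p) or p) = ½ implies ½ = T
In K3ʷ: q and q = T and T = T
(q and q) and p = T and ½ = ½
((q and q) and p) or p = ½ or ½ = ½
p implies (((q and q) and p) or p) = ½ implies ½ = ½  [any arg is the third value ⇒ result is the third value]
They differ because Łukasiewicz Ł3 and K3ʷ treat ½ differently under the binary connectives.

T; ½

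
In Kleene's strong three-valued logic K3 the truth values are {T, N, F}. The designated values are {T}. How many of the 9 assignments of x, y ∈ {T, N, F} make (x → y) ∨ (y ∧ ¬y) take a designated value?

5

Of the 9 assignments, 5 give a value in {T}.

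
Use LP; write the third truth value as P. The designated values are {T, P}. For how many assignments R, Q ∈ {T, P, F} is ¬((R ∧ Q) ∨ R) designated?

Of the 9 assignments, 6 give a value in {T, P}.

6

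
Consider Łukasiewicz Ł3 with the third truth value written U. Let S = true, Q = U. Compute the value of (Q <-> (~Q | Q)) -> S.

true

~Q = ~U = U
~Q | Q = U | U = U
Q <-> (~Q | Q) = U <-> U = true
(Q <-> (~Q | Q)) -> S = true -> true = true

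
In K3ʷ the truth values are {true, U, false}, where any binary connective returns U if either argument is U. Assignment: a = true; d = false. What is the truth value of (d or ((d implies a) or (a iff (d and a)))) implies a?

d implies a = false implies true = true
d and a = false and true = false
a iff (d and a) = true iff false = false
(d implies a) or (a iff (d and a)) = true or false = true
d or ((d implies a) or (a iff (d and a))) = false or true = true
(d or ((d implies a) or (a iff (d and a)))) implies a = true implies true = true

true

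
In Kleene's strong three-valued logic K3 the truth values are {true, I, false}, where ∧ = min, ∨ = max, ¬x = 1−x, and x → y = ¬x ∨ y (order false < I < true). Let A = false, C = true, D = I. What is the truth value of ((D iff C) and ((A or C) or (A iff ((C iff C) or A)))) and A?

D iff C = I iff true = I
A or C = false or true = true
C iff C = true iff true = true
(C iff C) or A = true or false = true
A iff ((C iff C) or A) = false iff true = false
(A or C) or (A iff ((C iff C) or A)) = true or false = true
(D iff C) and ((A or C) or (A iff ((C iff C) or A))) = I and true = I
((D iff C) and ((A or C) or (A iff ((C iff C) or A)))) and A = I and false = false

false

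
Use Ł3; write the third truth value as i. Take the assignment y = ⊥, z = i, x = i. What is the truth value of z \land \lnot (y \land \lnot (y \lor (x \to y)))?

i

x \to y = i \to ⊥ = i  [min(1, 1−½+0)]
y \lor (x \to y) = ⊥ \lor i = i
\lnot (y \lor (x \to y)) = \lnot i = i
y \land \lnot (y \lor (x \to y)) = ⊥ \land i = ⊥
\lnot (y \land \lnot (y \lor (x \to y))) = \lnot ⊥ = ⊤
z \land \lnot (y \land \lnot (y \lor (x \to y))) = i \land ⊤ = i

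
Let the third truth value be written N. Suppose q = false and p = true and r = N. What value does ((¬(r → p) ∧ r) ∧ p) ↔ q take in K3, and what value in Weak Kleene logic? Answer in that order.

true; N

In K3: r → p = N → true = true
¬(r → p) = ¬true = false
¬(r → p) ∧ r = false ∧ N = false
(¬(r → p) ∧ r) ∧ p = false ∧ true = false
((¬(r → p) ∧ r) ∧ p) ↔ q = false ↔ false = true
In Weak Kleene logic: r → p = N → true = N  [any arg is the third value ⇒ result is the third value]
¬(r → p) = ¬N = N
¬(r → p) ∧ r = N ∧ N = N
(¬(r → p) ∧ r) ∧ p = N ∧ true = N
((¬(r → p) ∧ r) ∧ p) ↔ q = N ↔ false = N
They differ because K3 and Weak Kleene logic treat N differently under the binary connectives.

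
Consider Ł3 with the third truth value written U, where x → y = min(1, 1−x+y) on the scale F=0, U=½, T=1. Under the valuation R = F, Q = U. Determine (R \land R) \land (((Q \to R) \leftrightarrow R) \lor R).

F

R \land R = F \land F = F
Q \to R = U \to F = U  [min(1, 1−½+0)]
(Q \to R) \leftrightarrow R = U \leftrightarrow F = U
((Q \to R) \leftrightarrow R) \lor R = U \lor F = U
(R \land R) \land (((Q \to R) \leftrightarrow R) \lor R) = F \land U = F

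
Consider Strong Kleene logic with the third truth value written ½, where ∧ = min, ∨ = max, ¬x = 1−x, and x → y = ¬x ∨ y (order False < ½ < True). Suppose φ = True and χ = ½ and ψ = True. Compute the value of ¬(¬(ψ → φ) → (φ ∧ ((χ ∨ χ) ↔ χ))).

False

ψ → φ = True → True = True
¬(ψ → φ) = ¬True = False
χ ∨ χ = ½ ∨ ½ = ½
(χ ∨ χ) ↔ χ = ½ ↔ ½ = ½
φ ∧ ((χ ∨ χ) ↔ χ) = True ∧ ½ = ½
¬(ψ → φ) → (φ ∧ ((χ ∨ χ) ↔ χ)) = False → ½ = True  [¬False ∨ ½]
¬(¬(ψ → φ) → (φ ∧ ((χ ∨ χ) ↔ χ))) = ¬True = False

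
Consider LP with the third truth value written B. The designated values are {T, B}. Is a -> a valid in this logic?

Yes

Every assignment of a over {T, B, F} gives a value in {T, B}.
In particular, with a=B: a -> a = B.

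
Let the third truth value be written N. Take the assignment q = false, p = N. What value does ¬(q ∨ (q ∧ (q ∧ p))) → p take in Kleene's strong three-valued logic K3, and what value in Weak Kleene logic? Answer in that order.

In Kleene's strong three-valued logic K3: q ∧ p = false ∧ N = false
q ∧ (q ∧ p) = false ∧ false = false
q ∨ (q ∧ (q ∧ p)) = false ∨ false = false
¬(q ∨ (q ∧ (q ∧ p))) = ¬false = true
¬(q ∨ (q ∧ (q ∧ p))) → p = true → N = N
In Weak Kleene logic: q ∧ p = false ∧ N = N
q ∧ (q ∧ p) = false ∧ N = N
q ∨ (q ∧ (q ∧ p)) = false ∨ N = N
¬(q ∨ (q ∧ (q ∧ p))) = ¬N = N
¬(q ∨ (q ∧ (q ∧ p))) → p = N → N = N  [any arg is the third value ⇒ result is the third value]

N; N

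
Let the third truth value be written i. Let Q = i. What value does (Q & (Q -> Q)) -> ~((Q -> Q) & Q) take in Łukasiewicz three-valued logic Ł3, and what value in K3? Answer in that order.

In Łukasiewicz three-valued logic Ł3: Q -> Q = i -> i = 1  [min(1, 1−½+½)]
Q & (Q -> Q) = i & 1 = i
Q -> Q = i -> i = 1
(Q -> Q) & Q = 1 & i = i
~((Q -> Q) & Q) = ~i = i
(Q & (Q -> Q)) -> ~((Q -> Q) & Q) = i -> i = 1
In K3: Q -> Q = i -> i = i  [~i | i]
Q & (Q -> Q) = i & i = i
Q -> Q = i -> i = i
(Q -> Q) & Q = i & i = i
~((Q -> Q) & Q) = ~i = i
(Q & (Q -> Q)) -> ~((Q -> Q) & Q) = i -> i = i
They differ because Łukasiewicz three-valued logic Ł3 and K3 treat i differently under implication.

1; i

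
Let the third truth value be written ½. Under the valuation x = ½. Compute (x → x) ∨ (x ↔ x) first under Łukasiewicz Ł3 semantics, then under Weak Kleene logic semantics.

In Łukasiewicz Ł3: x → x = ½ → ½ = ⊤  [min(1, 1−½+½)]
x ↔ x = ½ ↔ ½ = ⊤
(x → x) ∨ (x ↔ x) = ⊤ ∨ ⊤ = ⊤
In Weak Kleene logic: x → x = ½ → ½ = ½  [any arg is the third value ⇒ result is the third value]
x ↔ x = ½ ↔ ½ = ½
(x → x) ∨ (x ↔ x) = ½ ∨ ½ = ½
They differ because Łukasiewicz Ł3 and Weak Kleene logic treat ½ differently under the binary connectives.

⊤; ½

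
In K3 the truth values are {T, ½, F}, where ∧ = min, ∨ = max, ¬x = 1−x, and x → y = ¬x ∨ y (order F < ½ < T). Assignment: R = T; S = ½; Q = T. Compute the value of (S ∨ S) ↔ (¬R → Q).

½

S ∨ S = ½ ∨ ½ = ½
¬R = ¬T = F
¬R → Q = F → T = T
(S ∨ S) ↔ (¬R → Q) = ½ ↔ T = ½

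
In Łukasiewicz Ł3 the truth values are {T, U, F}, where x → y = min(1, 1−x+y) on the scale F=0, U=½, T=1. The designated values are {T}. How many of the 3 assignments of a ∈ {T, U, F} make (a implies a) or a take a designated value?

a=T: T ✓
a=U: T ✓
a=F: T ✓

3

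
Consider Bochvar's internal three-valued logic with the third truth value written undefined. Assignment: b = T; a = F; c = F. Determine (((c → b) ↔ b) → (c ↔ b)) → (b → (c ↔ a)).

T

c → b = F → T = T
(c → b) ↔ b = T ↔ T = T
c ↔ b = F ↔ T = F
((c → b) ↔ b) → (c ↔ b) = T → F = F
c ↔ a = F ↔ F = T
b → (c ↔ a) = T → T = T
(((c → b) ↔ b) → (c ↔ b)) → (b → (c ↔ a)) = F → T = T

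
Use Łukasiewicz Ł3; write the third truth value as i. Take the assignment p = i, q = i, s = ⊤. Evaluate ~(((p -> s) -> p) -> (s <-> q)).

⊥

p -> s = i -> ⊤ = ⊤
(p -> s) -> p = ⊤ -> i = i
s <-> q = ⊤ <-> i = i
((p -> s) -> p) -> (s <-> q) = i -> i = ⊤
~(((p -> s) -> p) -> (s <-> q)) = ~⊤ = ⊥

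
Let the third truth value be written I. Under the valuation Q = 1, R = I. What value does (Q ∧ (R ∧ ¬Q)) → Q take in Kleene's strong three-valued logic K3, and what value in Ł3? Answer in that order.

1; 1

In Kleene's strong three-valued logic K3: ¬Q = ¬1 = 0
R ∧ ¬Q = I ∧ 0 = 0
Q ∧ (R ∧ ¬Q) = 1 ∧ 0 = 0
(Q ∧ (R ∧ ¬Q)) → Q = 0 → 1 = 1
In Ł3: ¬Q = ¬1 = 0
R ∧ ¬Q = I ∧ 0 = 0
Q ∧ (R ∧ ¬Q) = 1 ∧ 0 = 0
(Q ∧ (R ∧ ¬Q)) → Q = 0 → 1 = 1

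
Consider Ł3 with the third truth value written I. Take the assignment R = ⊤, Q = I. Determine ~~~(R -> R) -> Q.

⊤

R -> R = ⊤ -> ⊤ = ⊤
~(R -> R) = ~⊤ = ⊥
~~(R -> R) = ~⊥ = ⊤
~~~(R -> R) = ~⊤ = ⊥
~~~(R -> R) -> Q = ⊥ -> I = ⊤  [min(1, 1−0+½)]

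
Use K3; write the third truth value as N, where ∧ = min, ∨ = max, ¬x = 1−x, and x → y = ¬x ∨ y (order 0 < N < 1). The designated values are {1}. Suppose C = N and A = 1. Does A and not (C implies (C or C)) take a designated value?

C or C = N or N = N
C implies (C or C) = N implies N = N  [not N or N]
not (C implies (C or C)) = not N = N
A and not (C implies (C or C)) = 1 and N = N
N ∉ {1}.

No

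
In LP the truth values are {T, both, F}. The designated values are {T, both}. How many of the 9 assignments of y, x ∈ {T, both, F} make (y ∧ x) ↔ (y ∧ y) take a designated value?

Of the 9 assignments, 8 give a value in {T, both}.

8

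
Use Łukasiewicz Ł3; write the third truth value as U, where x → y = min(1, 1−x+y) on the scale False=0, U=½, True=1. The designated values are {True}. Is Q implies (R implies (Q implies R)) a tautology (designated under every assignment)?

Yes

Every assignment of Q, R over {True, U, False} gives a value in {True}.
In particular, with Q=U, R=U: Q implies (R implies (Q implies R)) = True.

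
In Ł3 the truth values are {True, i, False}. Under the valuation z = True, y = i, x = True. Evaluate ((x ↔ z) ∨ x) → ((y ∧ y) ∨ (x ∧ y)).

x ↔ z = True ↔ True = True
(x ↔ z) ∨ x = True ∨ True = True
y ∧ y = i ∧ i = i
x ∧ y = True ∧ i = i
(y ∧ y) ∨ (x ∧ y) = i ∨ i = i
((x ↔ z) ∨ x) → ((y ∧ y) ∨ (x ∧ y)) = True → i = i

i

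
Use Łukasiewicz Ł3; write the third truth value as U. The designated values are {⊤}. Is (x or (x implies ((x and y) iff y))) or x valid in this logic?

Every assignment of x, y over {⊤, U, ⊥} gives a value in {⊤}.
In particular, with x=U, y=U: (x or (x implies ((x and y) iff y))) or x = ⊤.

Yes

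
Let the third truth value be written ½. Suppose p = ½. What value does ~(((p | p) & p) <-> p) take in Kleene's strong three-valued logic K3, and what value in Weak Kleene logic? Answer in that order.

½; ½

In Kleene's strong three-valued logic K3: p | p = ½ | ½ = ½
(p | p) & p = ½ & ½ = ½
((p | p) & p) <-> p = ½ <-> ½ = ½
~(((p | p) & p) <-> p) = ~½ = ½
In Weak Kleene logic: p | p = ½ | ½ = ½
(p | p) & p = ½ & ½ = ½
((p | p) & p) <-> p = ½ <-> ½ = ½
~(((p | p) & p) <-> p) = ~½ = ½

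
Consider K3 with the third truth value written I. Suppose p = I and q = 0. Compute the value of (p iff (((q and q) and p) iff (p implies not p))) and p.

I

q and q = 0 and 0 = 0
(q and q) and p = 0 and I = 0
not p = not I = I
p implies not p = I implies I = I  [not I or I]
((q and q) and p) iff (p implies not p) = 0 iff I = I
p iff (((q and q) and p) iff (p implies not p)) = I iff I = I
(p iff (((q and q) and p) iff (p implies not p))) and p = I and I = I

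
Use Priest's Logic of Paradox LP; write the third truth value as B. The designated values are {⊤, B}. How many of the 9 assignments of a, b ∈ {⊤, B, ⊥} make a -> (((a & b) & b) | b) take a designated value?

8

Of the 9 assignments, 8 give a value in {⊤, B}.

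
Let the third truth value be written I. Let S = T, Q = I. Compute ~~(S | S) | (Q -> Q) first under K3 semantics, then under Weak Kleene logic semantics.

T; I

In K3: S | S = T | T = T
~(S | S) = ~T = F
~~(S | S) = ~F = T
Q -> Q = I -> I = I
~~(S | S) | (Q -> Q) = T | I = T
In Weak Kleene logic: S | S = T | T = T
~(S | S) = ~T = F
~~(S | S) = ~F = T
Q -> Q = I -> I = I  [any arg is the third value ⇒ result is the third value]
~~(S | S) | (Q -> Q) = T | I = I
They differ because K3 and Weak Kleene logic treat I differently under the binary connectives.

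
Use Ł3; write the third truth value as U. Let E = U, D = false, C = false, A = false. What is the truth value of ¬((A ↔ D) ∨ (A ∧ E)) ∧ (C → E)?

A ↔ D = false ↔ false = true
A ∧ E = false ∧ U = false
(A ↔ D) ∨ (A ∧ E) = true ∨ false = true
¬((A ↔ D) ∨ (A ∧ E)) = ¬true = false
C → E = false → U = true
¬((A ↔ D) ∨ (A ∧ E)) ∧ (C → E) = false ∧ true = false

false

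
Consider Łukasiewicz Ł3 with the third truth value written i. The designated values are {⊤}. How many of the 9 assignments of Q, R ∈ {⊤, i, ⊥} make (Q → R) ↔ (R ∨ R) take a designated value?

5

Of the 9 assignments, 5 give a value in {⊤}.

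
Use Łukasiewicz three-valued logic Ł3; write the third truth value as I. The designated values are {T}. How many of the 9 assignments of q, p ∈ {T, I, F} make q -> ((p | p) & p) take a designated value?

Of the 9 assignments, 6 give a value in {T}.

6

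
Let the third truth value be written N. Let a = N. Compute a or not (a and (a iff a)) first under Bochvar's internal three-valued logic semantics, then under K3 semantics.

N; N

In Bochvar's internal three-valued logic: a iff a = N iff N = N
a and (a iff a) = N and N = N
not (a and (a iff a)) = not N = N
a or not (a and (a iff a)) = N or N = N
In K3: a iff a = N iff N = N
a and (a iff a) = N and N = N
not (a and (a iff a)) = not N = N
a or not (a and (a iff a)) = N or N = N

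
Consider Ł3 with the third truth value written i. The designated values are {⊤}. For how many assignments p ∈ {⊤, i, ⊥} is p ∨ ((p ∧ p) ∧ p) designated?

1

p=⊤: ⊤ ✓
p=i: i ·
p=⊥: ⊥ ·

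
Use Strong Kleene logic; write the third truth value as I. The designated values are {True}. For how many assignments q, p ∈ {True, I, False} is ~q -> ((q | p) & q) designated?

3

Designated under: (q=True, p=True); (q=True, p=I); (q=True, p=False).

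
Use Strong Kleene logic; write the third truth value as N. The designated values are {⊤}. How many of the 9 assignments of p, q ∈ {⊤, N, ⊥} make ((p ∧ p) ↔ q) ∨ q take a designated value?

4

Designated under: (p=⊤, q=⊤); (p=N, q=⊤); (p=⊥, q=⊤); (p=⊥, q=⊥).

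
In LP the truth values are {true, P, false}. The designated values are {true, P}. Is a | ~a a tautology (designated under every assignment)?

Every assignment of a over {true, P, false} gives a value in {true, P}.
In particular, with a=P: a | ~a = P.

Yes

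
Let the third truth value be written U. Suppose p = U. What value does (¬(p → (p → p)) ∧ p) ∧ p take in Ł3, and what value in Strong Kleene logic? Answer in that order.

In Ł3: p → p = U → U = True  [min(1, 1−½+½)]
p → (p → p) = U → True = True
¬(p → (p → p)) = ¬True = False
¬(p → (p → p)) ∧ p = False ∧ U = False
(¬(p → (p → p)) ∧ p) ∧ p = False ∧ U = False
In Strong Kleene logic: p → p = U → U = U  [¬U ∨ U]
p → (p → p) = U → U = U
¬(p → (p → p)) = ¬U = U
¬(p → (p → p)) ∧ p = U ∧ U = U
(¬(p → (p → p)) ∧ p) ∧ p = U ∧ U = U
They differ because Ł3 and Strong Kleene logic treat U differently under implication.

False; U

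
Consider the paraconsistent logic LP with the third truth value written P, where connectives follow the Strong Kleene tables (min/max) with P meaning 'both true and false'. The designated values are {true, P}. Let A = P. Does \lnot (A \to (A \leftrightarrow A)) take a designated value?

A \leftrightarrow A = P \leftrightarrow P = P
A \to (A \leftrightarrow A) = P \to P = P  [\lnot P \lor P]
\lnot (A \to (A \leftrightarrow A)) = \lnot P = P
P ∈ {true, P}.

Yes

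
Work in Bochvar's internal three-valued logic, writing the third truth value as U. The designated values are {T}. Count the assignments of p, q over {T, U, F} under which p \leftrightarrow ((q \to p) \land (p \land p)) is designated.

Designated under: (p=T, q=T); (p=T, q=F); (p=F, q=T); (p=F, q=F).

4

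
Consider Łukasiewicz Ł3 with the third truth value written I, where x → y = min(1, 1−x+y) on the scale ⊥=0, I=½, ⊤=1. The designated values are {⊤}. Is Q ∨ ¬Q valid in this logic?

No

Countermodel: Q=I gives I, which is not designated.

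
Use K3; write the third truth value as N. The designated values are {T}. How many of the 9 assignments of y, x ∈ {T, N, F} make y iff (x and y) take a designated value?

4

Designated under: (y=T, x=T); (y=F, x=T); (y=F, x=N); (y=F, x=F).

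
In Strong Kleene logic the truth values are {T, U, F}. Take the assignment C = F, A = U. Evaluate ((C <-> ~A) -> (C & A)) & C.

~A = ~U = U
C <-> ~A = F <-> U = U
C & A = F & U = F
(C <-> ~A) -> (C & A) = U -> F = U
((C <-> ~A) -> (C & A)) & C = U & F = F

F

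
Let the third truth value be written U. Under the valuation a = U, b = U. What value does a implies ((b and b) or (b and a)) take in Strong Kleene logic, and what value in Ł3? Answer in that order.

In Strong Kleene logic: b and b = U and U = U
b and a = U and U = U
(b and b) or (b and a) = U or U = U
a implies ((b and b) or (b and a)) = U implies U = U  [not U or U]
In Ł3: b and b = U and U = U
b and a = U and U = U
(b and b) or (b and a) = U or U = U
a implies ((b and b) or (b and a)) = U implies U = T  [min(1, 1−½+½)]
They differ because Strong Kleene logic and Ł3 treat U differently under implication.

U; T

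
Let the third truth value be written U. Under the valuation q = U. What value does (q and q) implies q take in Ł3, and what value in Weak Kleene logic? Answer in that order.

True; U

In Ł3: q and q = U and U = U
(q and q) implies q = U implies U = True  [min(1, 1−½+½)]
In Weak Kleene logic: q and q = U and U = U
(q and q) implies q = U implies U = U  [any arg is the third value ⇒ result is the third value]
They differ because Ł3 and Weak Kleene logic treat U differently under the binary connectives.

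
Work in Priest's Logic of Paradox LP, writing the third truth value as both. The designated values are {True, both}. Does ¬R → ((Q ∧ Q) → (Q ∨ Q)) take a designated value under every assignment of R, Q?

Yes

Every assignment of R, Q over {True, both, False} gives a value in {True, both}.
In particular, with R=both, Q=both: ¬R → ((Q ∧ Q) → (Q ∨ Q)) = both.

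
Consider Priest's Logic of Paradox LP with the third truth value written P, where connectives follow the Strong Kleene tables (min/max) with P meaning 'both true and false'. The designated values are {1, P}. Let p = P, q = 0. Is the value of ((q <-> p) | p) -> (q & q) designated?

q <-> p = 0 <-> P = P
(q <-> p) | p = P | P = P
q & q = 0 & 0 = 0
((q <-> p) | p) -> (q & q) = P -> 0 = P  [~P | 0]
P ∈ {1, P}.

Yes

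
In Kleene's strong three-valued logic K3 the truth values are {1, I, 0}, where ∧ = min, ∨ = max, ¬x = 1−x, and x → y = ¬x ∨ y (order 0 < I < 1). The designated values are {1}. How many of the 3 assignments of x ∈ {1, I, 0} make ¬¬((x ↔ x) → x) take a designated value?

x=1: 1 ✓
x=I: I ·
x=0: 0 ·

1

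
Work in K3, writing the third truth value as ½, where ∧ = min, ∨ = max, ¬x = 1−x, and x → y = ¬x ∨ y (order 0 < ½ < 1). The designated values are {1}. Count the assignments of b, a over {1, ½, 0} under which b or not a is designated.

5

Of the 9 assignments, 5 give a value in {1}.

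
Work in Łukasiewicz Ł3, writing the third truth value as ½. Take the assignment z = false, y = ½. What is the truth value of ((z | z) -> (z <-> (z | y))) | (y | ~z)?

z | z = false | false = false
z | y = false | ½ = ½
z <-> (z | y) = false <-> ½ = ½  [1 − |0−½|]
(z | z) -> (z <-> (z | y)) = false -> ½ = true
~z = ~false = true
y | ~z = ½ | true = true
((z | z) -> (z <-> (z | y))) | (y | ~z) = true | true = true

true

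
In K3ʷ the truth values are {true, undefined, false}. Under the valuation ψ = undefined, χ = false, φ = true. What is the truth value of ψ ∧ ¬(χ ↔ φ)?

χ ↔ φ = false ↔ true = false
¬(χ ↔ φ) = ¬false = true
ψ ∧ ¬(χ ↔ φ) = undefined ∧ true = undefined

undefined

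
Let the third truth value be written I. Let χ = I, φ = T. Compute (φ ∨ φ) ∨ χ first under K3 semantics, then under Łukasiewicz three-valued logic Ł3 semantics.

In K3: φ ∨ φ = T ∨ T = T
(φ ∨ φ) ∨ χ = T ∨ I = T
In Łukasiewicz three-valued logic Ł3: φ ∨ φ = T ∨ T = T
(φ ∨ φ) ∨ χ = T ∨ I = T

T; T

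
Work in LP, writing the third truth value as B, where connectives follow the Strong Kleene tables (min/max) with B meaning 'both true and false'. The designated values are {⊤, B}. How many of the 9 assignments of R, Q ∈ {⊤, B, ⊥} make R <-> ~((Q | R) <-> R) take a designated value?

Of the 9 assignments, 5 give a value in {⊤, B}.

5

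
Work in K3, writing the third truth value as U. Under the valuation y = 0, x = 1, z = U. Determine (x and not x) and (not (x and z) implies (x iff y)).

0

not x = not 1 = 0
x and not x = 1 and 0 = 0
x and z = 1 and U = U
not (x and z) = not U = U
x iff y = 1 iff 0 = 0
not (x and z) implies (x iff y) = U implies 0 = U  [not U or 0]
(x and not x) and (not (x and z) implies (x iff y)) = 0 and U = 0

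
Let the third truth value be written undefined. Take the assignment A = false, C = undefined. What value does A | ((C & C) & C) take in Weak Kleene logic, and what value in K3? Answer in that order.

undefined; undefined

In Weak Kleene logic: C & C = undefined & undefined = undefined
(C & C) & C = undefined & undefined = undefined
A | ((C & C) & C) = false | undefined = undefined
In K3: C & C = undefined & undefined = undefined
(C & C) & C = undefined & undefined = undefined
A | ((C & C) & C) = false | undefined = undefined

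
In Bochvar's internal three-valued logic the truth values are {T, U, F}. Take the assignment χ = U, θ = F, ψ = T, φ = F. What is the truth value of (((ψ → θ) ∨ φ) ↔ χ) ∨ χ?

ψ → θ = T → F = F
(ψ → θ) ∨ φ = F ∨ F = F
((ψ → θ) ∨ φ) ↔ χ = F ↔ U = U
(((ψ → θ) ∨ φ) ↔ χ) ∨ χ = U ∨ U = U

U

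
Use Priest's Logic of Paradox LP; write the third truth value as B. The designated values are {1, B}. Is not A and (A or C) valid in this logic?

Countermodel: A=1, C=1 gives 0, which is not designated.

No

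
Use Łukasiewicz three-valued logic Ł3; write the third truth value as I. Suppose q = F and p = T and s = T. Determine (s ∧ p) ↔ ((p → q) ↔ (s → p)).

s ∧ p = T ∧ T = T
p → q = T → F = F
s → p = T → T = T
(p → q) ↔ (s → p) = F ↔ T = F
(s ∧ p) ↔ ((p → q) ↔ (s → p)) = T ↔ F = F

F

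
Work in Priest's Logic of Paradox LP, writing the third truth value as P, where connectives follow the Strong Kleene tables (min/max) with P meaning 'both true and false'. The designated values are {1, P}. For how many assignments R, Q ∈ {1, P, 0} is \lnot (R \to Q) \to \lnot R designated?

Of the 9 assignments, 8 give a value in {1, P}.

8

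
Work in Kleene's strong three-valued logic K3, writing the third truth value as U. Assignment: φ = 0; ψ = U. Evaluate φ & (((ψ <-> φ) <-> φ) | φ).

0

ψ <-> φ = U <-> 0 = U
(ψ <-> φ) <-> φ = U <-> 0 = U
((ψ <-> φ) <-> φ) | φ = U | 0 = U
φ & (((ψ <-> φ) <-> φ) | φ) = 0 & U = 0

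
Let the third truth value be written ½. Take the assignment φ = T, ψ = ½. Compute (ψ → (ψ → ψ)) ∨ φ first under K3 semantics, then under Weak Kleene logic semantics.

In K3: ψ → ψ = ½ → ½ = ½
ψ → (ψ → ψ) = ½ → ½ = ½
(ψ → (ψ → ψ)) ∨ φ = ½ ∨ T = T
In Weak Kleene logic: ψ → ψ = ½ → ½ = ½  [any arg is the third value ⇒ result is the third value]
ψ → (ψ → ψ) = ½ → ½ = ½
(ψ → (ψ → ψ)) ∨ φ = ½ ∨ T = ½
They differ because K3 and Weak Kleene logic treat ½ differently under the binary connectives.

T; ½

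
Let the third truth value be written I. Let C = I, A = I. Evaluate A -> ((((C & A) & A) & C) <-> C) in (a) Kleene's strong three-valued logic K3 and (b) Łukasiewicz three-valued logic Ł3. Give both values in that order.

I; true

In Kleene's strong three-valued logic K3: C & A = I & I = I
(C & A) & A = I & I = I
((C & A) & A) & C = I & I = I
(((C & A) & A) & C) <-> C = I <-> I = I
A -> ((((C & A) & A) & C) <-> C) = I -> I = I
In Łukasiewicz three-valued logic Ł3: C & A = I & I = I
(C & A) & A = I & I = I
((C & A) & A) & C = I & I = I
(((C & A) & A) & C) <-> C = I <-> I = true  [1 − |½−½|]
A -> ((((C & A) & A) & C) <-> C) = I -> true = true
They differ because Kleene's strong three-valued logic K3 and Łukasiewicz three-valued logic Ł3 treat I differently under implication.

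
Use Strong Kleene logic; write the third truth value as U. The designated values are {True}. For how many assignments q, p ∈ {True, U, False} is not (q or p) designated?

1

Designated under: (q=False, p=False).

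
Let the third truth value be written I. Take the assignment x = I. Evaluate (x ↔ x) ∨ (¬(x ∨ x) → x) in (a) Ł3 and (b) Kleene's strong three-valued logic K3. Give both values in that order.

In Ł3: x ↔ x = I ↔ I = ⊤  [1 − |½−½|]
x ∨ x = I ∨ I = I
¬(x ∨ x) = ¬I = I
¬(x ∨ x) → x = I → I = ⊤
(x ↔ x) ∨ (¬(x ∨ x) → x) = ⊤ ∨ ⊤ = ⊤
In Kleene's strong three-valued logic K3: x ↔ x = I ↔ I = I
x ∨ x = I ∨ I = I
¬(x ∨ x) = ¬I = I
¬(x ∨ x) → x = I → I = I
(x ↔ x) ∨ (¬(x ∨ x) → x) = I ∨ I = I
They differ because Ł3 and Kleene's strong three-valued logic K3 treat I differently under implication.

⊤; I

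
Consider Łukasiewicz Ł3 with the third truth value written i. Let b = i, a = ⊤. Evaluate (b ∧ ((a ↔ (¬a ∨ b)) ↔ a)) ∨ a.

⊤

¬a = ¬⊤ = ⊥
¬a ∨ b = ⊥ ∨ i = i
a ↔ (¬a ∨ b) = ⊤ ↔ i = i
(a ↔ (¬a ∨ b)) ↔ a = i ↔ ⊤ = i
b ∧ ((a ↔ (¬a ∨ b)) ↔ a) = i ∧ i = i
(b ∧ ((a ↔ (¬a ∨ b)) ↔ a)) ∨ a = i ∨ ⊤ = ⊤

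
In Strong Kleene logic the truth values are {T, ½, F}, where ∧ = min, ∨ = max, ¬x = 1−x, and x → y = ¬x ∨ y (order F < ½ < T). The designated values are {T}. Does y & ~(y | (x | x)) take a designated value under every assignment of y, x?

No

Countermodel: y=T, x=T gives F, which is not designated.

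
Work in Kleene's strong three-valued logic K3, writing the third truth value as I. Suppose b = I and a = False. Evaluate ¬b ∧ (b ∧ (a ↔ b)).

I

¬b = ¬I = I
a ↔ b = False ↔ I = I
b ∧ (a ↔ b) = I ∧ I = I
¬b ∧ (b ∧ (a ↔ b)) = I ∧ I = I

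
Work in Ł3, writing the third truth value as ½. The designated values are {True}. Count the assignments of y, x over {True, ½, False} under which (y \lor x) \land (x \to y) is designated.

3

Designated under: (y=True, x=True); (y=True, x=½); (y=True, x=False).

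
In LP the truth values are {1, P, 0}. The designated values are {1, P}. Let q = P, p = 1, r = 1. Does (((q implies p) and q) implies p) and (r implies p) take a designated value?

q implies p = P implies 1 = 1  [not P or 1]
(q implies p) and q = 1 and P = P
((q implies p) and q) implies p = P implies 1 = 1
r implies p = 1 implies 1 = 1
(((q implies p) and q) implies p) and (r implies p) = 1 and 1 = 1
1 ∈ {1, P}.

Yes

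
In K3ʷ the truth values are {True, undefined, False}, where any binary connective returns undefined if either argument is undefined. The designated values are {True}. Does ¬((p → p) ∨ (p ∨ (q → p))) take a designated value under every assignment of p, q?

Countermodel: p=True, q=True gives False, which is not designated.

No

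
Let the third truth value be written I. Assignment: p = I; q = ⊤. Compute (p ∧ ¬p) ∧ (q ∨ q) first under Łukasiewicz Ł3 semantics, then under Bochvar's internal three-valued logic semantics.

I; I

In Łukasiewicz Ł3: ¬p = ¬I = I
p ∧ ¬p = I ∧ I = I
q ∨ q = ⊤ ∨ ⊤ = ⊤
(p ∧ ¬p) ∧ (q ∨ q) = I ∧ ⊤ = I
In Bochvar's internal three-valued logic: ¬p = ¬I = I
p ∧ ¬p = I ∧ I = I
q ∨ q = ⊤ ∨ ⊤ = ⊤
(p ∧ ¬p) ∧ (q ∨ q) = I ∧ ⊤ = I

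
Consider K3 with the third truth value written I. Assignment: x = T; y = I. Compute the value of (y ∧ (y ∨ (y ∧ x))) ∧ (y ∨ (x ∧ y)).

y ∧ x = I ∧ T = I
y ∨ (y ∧ x) = I ∨ I = I
y ∧ (y ∨ (y ∧ x)) = I ∧ I = I
x ∧ y = T ∧ I = I
y ∨ (x ∧ y) = I ∨ I = I
(y ∧ (y ∨ (y ∧ x))) ∧ (y ∨ (x ∧ y)) = I ∧ I = I

I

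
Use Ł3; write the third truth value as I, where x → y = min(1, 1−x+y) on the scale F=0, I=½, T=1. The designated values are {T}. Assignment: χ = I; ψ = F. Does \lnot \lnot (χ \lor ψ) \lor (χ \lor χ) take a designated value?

No

χ \lor ψ = I \lor F = I
\lnot (χ \lor ψ) = \lnot I = I
\lnot \lnot (χ \lor ψ) = \lnot I = I
χ \lor χ = I \lor I = I
\lnot \lnot (χ \lor ψ) \lor (χ \lor χ) = I \lor I = I
I ∉ {T}.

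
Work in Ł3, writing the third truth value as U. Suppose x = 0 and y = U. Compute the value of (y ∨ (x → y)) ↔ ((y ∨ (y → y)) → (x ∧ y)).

x → y = 0 → U = 1  [min(1, 1−0+½)]
y ∨ (x → y) = U ∨ 1 = 1
y → y = U → U = 1
y ∨ (y → y) = U ∨ 1 = 1
x ∧ y = 0 ∧ U = 0
(y ∨ (y → y)) → (x ∧ y) = 1 → 0 = 0
(y ∨ (x → y)) ↔ ((y ∨ (y → y)) → (x ∧ y)) = 1 ↔ 0 = 0

0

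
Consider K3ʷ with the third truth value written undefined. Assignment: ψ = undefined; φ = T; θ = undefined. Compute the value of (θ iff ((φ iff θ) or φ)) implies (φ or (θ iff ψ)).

φ iff θ = T iff undefined = undefined
(φ iff θ) or φ = undefined or T = undefined
θ iff ((φ iff θ) or φ) = undefined iff undefined = undefined
θ iff ψ = undefined iff undefined = undefined
φ or (θ iff ψ) = T or undefined = undefined
(θ iff ((φ iff θ) or φ)) implies (φ or (θ iff ψ)) = undefined implies undefined = undefined  [any arg is the third value ⇒ result is the third value]

undefined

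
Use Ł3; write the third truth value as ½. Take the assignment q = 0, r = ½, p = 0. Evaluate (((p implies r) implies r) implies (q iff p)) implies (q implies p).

1

p implies r = 0 implies ½ = 1  [min(1, 1−0+½)]
(p implies r) implies r = 1 implies ½ = ½
q iff p = 0 iff 0 = 1
((p implies r) implies r) implies (q iff p) = ½ implies 1 = 1
q implies p = 0 implies 0 = 1
(((p implies r) implies r) implies (q iff p)) implies (q implies p) = 1 implies 1 = 1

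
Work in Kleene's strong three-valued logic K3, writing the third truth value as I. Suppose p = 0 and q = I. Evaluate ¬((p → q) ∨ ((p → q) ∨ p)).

0

p → q = 0 → I = 1
p → q = 0 → I = 1
(p → q) ∨ p = 1 ∨ 0 = 1
(p → q) ∨ ((p → q) ∨ p) = 1 ∨ 1 = 1
¬((p → q) ∨ ((p → q) ∨ p)) = ¬1 = 0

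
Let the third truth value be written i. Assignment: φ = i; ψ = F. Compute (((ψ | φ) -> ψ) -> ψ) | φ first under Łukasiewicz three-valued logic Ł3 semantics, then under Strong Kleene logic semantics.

i; i

In Łukasiewicz three-valued logic Ł3: ψ | φ = F | i = i
(ψ | φ) -> ψ = i -> F = i
((ψ | φ) -> ψ) -> ψ = i -> F = i
(((ψ | φ) -> ψ) -> ψ) | φ = i | i = i
In Strong Kleene logic: ψ | φ = F | i = i
(ψ | φ) -> ψ = i -> F = i
((ψ | φ) -> ψ) -> ψ = i -> F = i
(((ψ | φ) -> ψ) -> ψ) | φ = i | i = i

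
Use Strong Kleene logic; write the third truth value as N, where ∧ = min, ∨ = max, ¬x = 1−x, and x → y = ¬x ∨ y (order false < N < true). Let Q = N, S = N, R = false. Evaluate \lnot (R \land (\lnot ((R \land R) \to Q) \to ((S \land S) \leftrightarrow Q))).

R \land R = false \land false = false
(R \land R) \to Q = false \to N = true  [\lnot false \lor N]
\lnot ((R \land R) \to Q) = \lnot true = false
S \land S = N \land N = N
(S \land S) \leftrightarrow Q = N \leftrightarrow N = N
\lnot ((R \land R) \to Q) \to ((S \land S) \leftrightarrow Q) = false \to N = true
R \land (\lnot ((R \land R) \to Q) \to ((S \land S) \leftrightarrow Q)) = false \land true = false
\lnot (R \land (\lnot ((R \land R) \to Q) \to ((S \land S) \leftrightarrow Q))) = \lnot false = true

true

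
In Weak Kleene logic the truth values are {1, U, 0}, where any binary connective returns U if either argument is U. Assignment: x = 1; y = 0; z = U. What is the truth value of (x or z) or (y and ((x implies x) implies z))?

U

x or z = 1 or U = U
x implies x = 1 implies 1 = 1
(x implies x) implies z = 1 implies U = U  [any arg is the third value ⇒ result is the third value]
y and ((x implies x) implies z) = 0 and U = U
(x or z) or (y and ((x implies x) implies z)) = U or U = U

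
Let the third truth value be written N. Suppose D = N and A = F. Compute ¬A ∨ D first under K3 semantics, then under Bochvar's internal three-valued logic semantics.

In K3: ¬A = ¬F = T
¬A ∨ D = T ∨ N = T
In Bochvar's internal three-valued logic: ¬A = ¬F = T
¬A ∨ D = T ∨ N = N
They differ because K3 and Bochvar's internal three-valued logic treat N differently under the binary connectives.

T; N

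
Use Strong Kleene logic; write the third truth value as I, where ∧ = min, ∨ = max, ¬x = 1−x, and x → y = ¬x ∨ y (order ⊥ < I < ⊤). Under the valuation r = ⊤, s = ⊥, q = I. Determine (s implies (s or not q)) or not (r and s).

not q = not I = I
s or not q = ⊥ or I = I
s implies (s or not q) = ⊥ implies I = ⊤
r and s = ⊤ and ⊥ = ⊥
not (r and s) = not ⊥ = ⊤
(s implies (s or not q)) or not (r and s) = ⊤ or ⊤ = ⊤

⊤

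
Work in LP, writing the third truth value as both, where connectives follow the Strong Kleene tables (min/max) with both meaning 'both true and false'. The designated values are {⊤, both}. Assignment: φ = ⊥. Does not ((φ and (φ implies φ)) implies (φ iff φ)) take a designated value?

φ implies φ = ⊥ implies ⊥ = ⊤
φ and (φ implies φ) = ⊥ and ⊤ = ⊥
φ iff φ = ⊥ iff ⊥ = ⊤
(φ and (φ implies φ)) implies (φ iff φ) = ⊥ implies ⊤ = ⊤
not ((φ and (φ implies φ)) implies (φ iff φ)) = not ⊤ = ⊥
⊥ ∉ {⊤, both}.

No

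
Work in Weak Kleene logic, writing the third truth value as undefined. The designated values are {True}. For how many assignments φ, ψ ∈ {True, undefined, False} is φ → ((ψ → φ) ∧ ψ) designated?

3

Designated under: (φ=True, ψ=True); (φ=False, ψ=True); (φ=False, ψ=False).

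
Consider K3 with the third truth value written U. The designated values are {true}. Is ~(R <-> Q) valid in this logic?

No

Countermodel: R=true, Q=true gives false, which is not designated.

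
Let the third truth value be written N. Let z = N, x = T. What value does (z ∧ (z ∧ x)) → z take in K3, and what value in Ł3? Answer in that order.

In K3: z ∧ x = N ∧ T = N
z ∧ (z ∧ x) = N ∧ N = N
(z ∧ (z ∧ x)) → z = N → N = N
In Ł3: z ∧ x = N ∧ T = N
z ∧ (z ∧ x) = N ∧ N = N
(z ∧ (z ∧ x)) → z = N → N = T
They differ because K3 and Ł3 treat N differently under implication.

N; T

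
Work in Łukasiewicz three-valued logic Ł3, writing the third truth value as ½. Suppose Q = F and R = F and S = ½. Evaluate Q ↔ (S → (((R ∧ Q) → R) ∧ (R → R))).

R ∧ Q = F ∧ F = F
(R ∧ Q) → R = F → F = T
R → R = F → F = T
((R ∧ Q) → R) ∧ (R → R) = T ∧ T = T
S → (((R ∧ Q) → R) ∧ (R → R)) = ½ → T = T  [min(1, 1−½+1)]
Q ↔ (S → (((R ∧ Q) → R) ∧ (R → R))) = F ↔ T = F

F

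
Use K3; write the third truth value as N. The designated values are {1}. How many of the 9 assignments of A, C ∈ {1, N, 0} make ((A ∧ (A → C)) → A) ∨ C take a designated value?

Of the 9 assignments, 7 give a value in {1}.

7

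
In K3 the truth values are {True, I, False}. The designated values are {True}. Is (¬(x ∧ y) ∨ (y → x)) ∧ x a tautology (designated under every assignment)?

Countermodel: x=I, y=True gives I, which is not designated.

No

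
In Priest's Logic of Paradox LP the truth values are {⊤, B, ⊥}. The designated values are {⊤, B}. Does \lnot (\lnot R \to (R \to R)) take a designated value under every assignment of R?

Countermodel: R=⊤ gives ⊥, which is not designated.

No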